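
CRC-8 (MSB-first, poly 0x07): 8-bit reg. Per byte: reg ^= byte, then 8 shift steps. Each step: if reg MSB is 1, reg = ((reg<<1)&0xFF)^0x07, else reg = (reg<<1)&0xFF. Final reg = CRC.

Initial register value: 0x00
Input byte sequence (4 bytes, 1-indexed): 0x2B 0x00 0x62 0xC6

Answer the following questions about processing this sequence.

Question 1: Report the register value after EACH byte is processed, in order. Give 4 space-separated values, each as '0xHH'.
0xD1 0x39 0x86 0xC7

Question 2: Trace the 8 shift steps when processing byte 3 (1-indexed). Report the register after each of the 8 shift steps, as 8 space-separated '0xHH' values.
Answer: 0xB6 0x6B 0xD6 0xAB 0x51 0xA2 0x43 0x86

Derivation:
After byte 1 (0x2B): reg=0xD1
After byte 2 (0x00): reg=0x39
Register before byte 3: 0x39
After XOR with byte 0x62: 0x5B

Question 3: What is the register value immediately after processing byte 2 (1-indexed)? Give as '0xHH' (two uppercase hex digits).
Answer: 0x39

Derivation:
After byte 1 (0x2B): reg=0xD1
After byte 2 (0x00): reg=0x39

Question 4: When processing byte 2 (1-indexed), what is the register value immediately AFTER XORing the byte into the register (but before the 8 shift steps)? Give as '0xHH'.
Answer: 0xD1

Derivation:
Register before byte 2: 0xD1
Byte 2: 0x00
0xD1 XOR 0x00 = 0xD1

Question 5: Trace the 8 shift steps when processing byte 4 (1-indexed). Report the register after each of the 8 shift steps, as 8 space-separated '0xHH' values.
Answer: 0x80 0x07 0x0E 0x1C 0x38 0x70 0xE0 0xC7

Derivation:
After byte 1 (0x2B): reg=0xD1
After byte 2 (0x00): reg=0x39
After byte 3 (0x62): reg=0x86
Register before byte 4: 0x86
After XOR with byte 0xC6: 0x40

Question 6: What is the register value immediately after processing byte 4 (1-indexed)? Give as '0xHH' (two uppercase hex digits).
Answer: 0xC7

Derivation:
After byte 1 (0x2B): reg=0xD1
After byte 2 (0x00): reg=0x39
After byte 3 (0x62): reg=0x86
After byte 4 (0xC6): reg=0xC7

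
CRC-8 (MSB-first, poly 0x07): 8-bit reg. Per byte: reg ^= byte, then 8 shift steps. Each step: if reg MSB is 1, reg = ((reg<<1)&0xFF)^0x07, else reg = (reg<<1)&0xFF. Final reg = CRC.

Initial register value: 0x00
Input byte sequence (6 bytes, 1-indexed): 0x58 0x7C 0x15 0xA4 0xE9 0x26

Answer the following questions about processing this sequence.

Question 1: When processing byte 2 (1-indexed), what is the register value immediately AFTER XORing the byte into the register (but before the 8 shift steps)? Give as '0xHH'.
Register before byte 2: 0x8F
Byte 2: 0x7C
0x8F XOR 0x7C = 0xF3

Answer: 0xF3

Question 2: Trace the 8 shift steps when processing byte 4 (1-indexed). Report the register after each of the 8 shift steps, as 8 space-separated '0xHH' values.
After byte 1 (0x58): reg=0x8F
After byte 2 (0x7C): reg=0xD7
After byte 3 (0x15): reg=0x40
Register before byte 4: 0x40
After XOR with byte 0xA4: 0xE4

Answer: 0xCF 0x99 0x35 0x6A 0xD4 0xAF 0x59 0xB2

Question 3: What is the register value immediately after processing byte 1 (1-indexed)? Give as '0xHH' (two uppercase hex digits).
Answer: 0x8F

Derivation:
After byte 1 (0x58): reg=0x8F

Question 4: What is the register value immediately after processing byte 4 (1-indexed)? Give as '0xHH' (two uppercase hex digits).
Answer: 0xB2

Derivation:
After byte 1 (0x58): reg=0x8F
After byte 2 (0x7C): reg=0xD7
After byte 3 (0x15): reg=0x40
After byte 4 (0xA4): reg=0xB2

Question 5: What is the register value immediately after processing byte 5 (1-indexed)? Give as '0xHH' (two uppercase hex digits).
After byte 1 (0x58): reg=0x8F
After byte 2 (0x7C): reg=0xD7
After byte 3 (0x15): reg=0x40
After byte 4 (0xA4): reg=0xB2
After byte 5 (0xE9): reg=0x86

Answer: 0x86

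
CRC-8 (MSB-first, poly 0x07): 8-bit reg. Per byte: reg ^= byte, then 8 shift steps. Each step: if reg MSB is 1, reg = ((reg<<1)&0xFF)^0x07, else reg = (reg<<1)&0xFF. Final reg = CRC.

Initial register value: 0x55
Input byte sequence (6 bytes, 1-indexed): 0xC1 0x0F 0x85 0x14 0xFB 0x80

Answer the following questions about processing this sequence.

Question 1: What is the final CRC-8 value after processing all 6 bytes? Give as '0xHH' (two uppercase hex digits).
Answer: 0x9A

Derivation:
After byte 1 (0xC1): reg=0xE5
After byte 2 (0x0F): reg=0x98
After byte 3 (0x85): reg=0x53
After byte 4 (0x14): reg=0xD2
After byte 5 (0xFB): reg=0xDF
After byte 6 (0x80): reg=0x9A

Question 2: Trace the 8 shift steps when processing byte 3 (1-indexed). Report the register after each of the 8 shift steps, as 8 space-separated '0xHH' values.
After byte 1 (0xC1): reg=0xE5
After byte 2 (0x0F): reg=0x98
Register before byte 3: 0x98
After XOR with byte 0x85: 0x1D

Answer: 0x3A 0x74 0xE8 0xD7 0xA9 0x55 0xAA 0x53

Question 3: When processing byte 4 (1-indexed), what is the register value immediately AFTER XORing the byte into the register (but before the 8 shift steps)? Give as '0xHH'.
Register before byte 4: 0x53
Byte 4: 0x14
0x53 XOR 0x14 = 0x47

Answer: 0x47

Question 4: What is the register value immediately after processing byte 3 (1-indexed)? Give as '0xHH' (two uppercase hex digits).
Answer: 0x53

Derivation:
After byte 1 (0xC1): reg=0xE5
After byte 2 (0x0F): reg=0x98
After byte 3 (0x85): reg=0x53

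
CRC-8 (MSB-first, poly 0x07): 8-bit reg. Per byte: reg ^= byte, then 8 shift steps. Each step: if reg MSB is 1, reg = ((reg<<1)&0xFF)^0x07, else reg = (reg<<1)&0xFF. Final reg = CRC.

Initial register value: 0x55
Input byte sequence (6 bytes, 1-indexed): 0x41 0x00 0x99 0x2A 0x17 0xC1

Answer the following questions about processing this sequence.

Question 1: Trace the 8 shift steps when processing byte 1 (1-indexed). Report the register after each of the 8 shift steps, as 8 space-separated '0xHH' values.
Register before byte 1: 0x55
After XOR with byte 0x41: 0x14

Answer: 0x28 0x50 0xA0 0x47 0x8E 0x1B 0x36 0x6C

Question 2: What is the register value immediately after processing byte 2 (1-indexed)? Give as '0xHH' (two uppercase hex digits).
Answer: 0x03

Derivation:
After byte 1 (0x41): reg=0x6C
After byte 2 (0x00): reg=0x03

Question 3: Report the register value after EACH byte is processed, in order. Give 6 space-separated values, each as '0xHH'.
0x6C 0x03 0xCF 0xB5 0x67 0x7B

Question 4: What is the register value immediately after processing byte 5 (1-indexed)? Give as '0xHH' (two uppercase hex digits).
Answer: 0x67

Derivation:
After byte 1 (0x41): reg=0x6C
After byte 2 (0x00): reg=0x03
After byte 3 (0x99): reg=0xCF
After byte 4 (0x2A): reg=0xB5
After byte 5 (0x17): reg=0x67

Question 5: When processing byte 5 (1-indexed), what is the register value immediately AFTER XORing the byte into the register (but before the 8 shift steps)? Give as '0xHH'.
Answer: 0xA2

Derivation:
Register before byte 5: 0xB5
Byte 5: 0x17
0xB5 XOR 0x17 = 0xA2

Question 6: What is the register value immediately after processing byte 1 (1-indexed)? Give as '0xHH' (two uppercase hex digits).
After byte 1 (0x41): reg=0x6C

Answer: 0x6C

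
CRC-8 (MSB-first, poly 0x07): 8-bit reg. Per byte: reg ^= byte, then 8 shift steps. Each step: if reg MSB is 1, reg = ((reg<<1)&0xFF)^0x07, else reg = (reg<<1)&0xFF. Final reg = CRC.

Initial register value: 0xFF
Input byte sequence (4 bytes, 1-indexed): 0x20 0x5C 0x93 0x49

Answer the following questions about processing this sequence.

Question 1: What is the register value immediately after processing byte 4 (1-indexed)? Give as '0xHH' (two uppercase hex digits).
After byte 1 (0x20): reg=0x13
After byte 2 (0x5C): reg=0xEA
After byte 3 (0x93): reg=0x68
After byte 4 (0x49): reg=0xE7

Answer: 0xE7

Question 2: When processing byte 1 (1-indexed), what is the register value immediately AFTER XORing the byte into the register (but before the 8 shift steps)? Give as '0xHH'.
Answer: 0xDF

Derivation:
Register before byte 1: 0xFF
Byte 1: 0x20
0xFF XOR 0x20 = 0xDF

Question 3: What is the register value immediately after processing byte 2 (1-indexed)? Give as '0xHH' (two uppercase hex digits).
After byte 1 (0x20): reg=0x13
After byte 2 (0x5C): reg=0xEA

Answer: 0xEA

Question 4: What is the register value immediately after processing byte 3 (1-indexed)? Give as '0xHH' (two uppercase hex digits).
Answer: 0x68

Derivation:
After byte 1 (0x20): reg=0x13
After byte 2 (0x5C): reg=0xEA
After byte 3 (0x93): reg=0x68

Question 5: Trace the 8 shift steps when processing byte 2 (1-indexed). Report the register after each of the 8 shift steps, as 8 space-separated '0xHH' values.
After byte 1 (0x20): reg=0x13
Register before byte 2: 0x13
After XOR with byte 0x5C: 0x4F

Answer: 0x9E 0x3B 0x76 0xEC 0xDF 0xB9 0x75 0xEA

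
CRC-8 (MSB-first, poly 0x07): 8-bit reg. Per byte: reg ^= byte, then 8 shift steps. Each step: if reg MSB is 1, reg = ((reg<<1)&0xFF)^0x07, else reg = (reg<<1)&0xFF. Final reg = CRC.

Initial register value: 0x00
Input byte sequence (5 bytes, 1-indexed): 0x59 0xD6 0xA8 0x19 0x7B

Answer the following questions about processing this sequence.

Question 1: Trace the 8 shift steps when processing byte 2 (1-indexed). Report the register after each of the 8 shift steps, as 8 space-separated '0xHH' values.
After byte 1 (0x59): reg=0x88
Register before byte 2: 0x88
After XOR with byte 0xD6: 0x5E

Answer: 0xBC 0x7F 0xFE 0xFB 0xF1 0xE5 0xCD 0x9D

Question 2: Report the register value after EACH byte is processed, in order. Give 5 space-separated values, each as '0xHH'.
0x88 0x9D 0x8B 0xF7 0xAD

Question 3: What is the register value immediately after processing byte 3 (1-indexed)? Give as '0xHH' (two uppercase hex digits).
After byte 1 (0x59): reg=0x88
After byte 2 (0xD6): reg=0x9D
After byte 3 (0xA8): reg=0x8B

Answer: 0x8B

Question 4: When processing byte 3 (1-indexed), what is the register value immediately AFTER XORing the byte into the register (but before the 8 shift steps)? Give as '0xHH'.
Register before byte 3: 0x9D
Byte 3: 0xA8
0x9D XOR 0xA8 = 0x35

Answer: 0x35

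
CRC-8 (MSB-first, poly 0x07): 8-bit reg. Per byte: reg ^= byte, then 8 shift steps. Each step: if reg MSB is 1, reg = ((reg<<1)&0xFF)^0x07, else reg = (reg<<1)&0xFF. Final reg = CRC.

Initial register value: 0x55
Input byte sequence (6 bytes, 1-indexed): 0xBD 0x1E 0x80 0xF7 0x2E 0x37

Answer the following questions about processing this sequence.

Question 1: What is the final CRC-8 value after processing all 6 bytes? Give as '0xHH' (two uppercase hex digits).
After byte 1 (0xBD): reg=0x96
After byte 2 (0x1E): reg=0xB1
After byte 3 (0x80): reg=0x97
After byte 4 (0xF7): reg=0x27
After byte 5 (0x2E): reg=0x3F
After byte 6 (0x37): reg=0x38

Answer: 0x38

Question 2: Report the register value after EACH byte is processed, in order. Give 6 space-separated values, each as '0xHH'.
0x96 0xB1 0x97 0x27 0x3F 0x38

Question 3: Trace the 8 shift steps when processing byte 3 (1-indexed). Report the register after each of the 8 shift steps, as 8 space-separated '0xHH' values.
Answer: 0x62 0xC4 0x8F 0x19 0x32 0x64 0xC8 0x97

Derivation:
After byte 1 (0xBD): reg=0x96
After byte 2 (0x1E): reg=0xB1
Register before byte 3: 0xB1
After XOR with byte 0x80: 0x31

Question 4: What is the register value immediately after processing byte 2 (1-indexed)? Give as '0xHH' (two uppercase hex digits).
Answer: 0xB1

Derivation:
After byte 1 (0xBD): reg=0x96
After byte 2 (0x1E): reg=0xB1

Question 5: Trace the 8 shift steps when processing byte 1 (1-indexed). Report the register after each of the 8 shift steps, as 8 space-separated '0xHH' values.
Answer: 0xD7 0xA9 0x55 0xAA 0x53 0xA6 0x4B 0x96

Derivation:
Register before byte 1: 0x55
After XOR with byte 0xBD: 0xE8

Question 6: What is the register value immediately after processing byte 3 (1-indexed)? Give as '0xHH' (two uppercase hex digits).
After byte 1 (0xBD): reg=0x96
After byte 2 (0x1E): reg=0xB1
After byte 3 (0x80): reg=0x97

Answer: 0x97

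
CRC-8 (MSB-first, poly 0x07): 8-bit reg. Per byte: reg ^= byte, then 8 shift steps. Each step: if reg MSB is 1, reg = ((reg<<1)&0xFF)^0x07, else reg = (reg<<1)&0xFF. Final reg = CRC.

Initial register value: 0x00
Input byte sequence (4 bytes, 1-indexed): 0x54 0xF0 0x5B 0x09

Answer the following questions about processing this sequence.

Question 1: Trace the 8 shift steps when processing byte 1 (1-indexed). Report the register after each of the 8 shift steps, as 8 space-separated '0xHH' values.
Register before byte 1: 0x00
After XOR with byte 0x54: 0x54

Answer: 0xA8 0x57 0xAE 0x5B 0xB6 0x6B 0xD6 0xAB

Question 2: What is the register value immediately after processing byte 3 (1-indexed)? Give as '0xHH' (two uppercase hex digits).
Answer: 0x1D

Derivation:
After byte 1 (0x54): reg=0xAB
After byte 2 (0xF0): reg=0x86
After byte 3 (0x5B): reg=0x1D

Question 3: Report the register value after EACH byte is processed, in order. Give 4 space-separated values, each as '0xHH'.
0xAB 0x86 0x1D 0x6C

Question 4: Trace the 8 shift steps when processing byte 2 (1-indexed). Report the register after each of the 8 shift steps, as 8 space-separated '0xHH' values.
Answer: 0xB6 0x6B 0xD6 0xAB 0x51 0xA2 0x43 0x86

Derivation:
After byte 1 (0x54): reg=0xAB
Register before byte 2: 0xAB
After XOR with byte 0xF0: 0x5B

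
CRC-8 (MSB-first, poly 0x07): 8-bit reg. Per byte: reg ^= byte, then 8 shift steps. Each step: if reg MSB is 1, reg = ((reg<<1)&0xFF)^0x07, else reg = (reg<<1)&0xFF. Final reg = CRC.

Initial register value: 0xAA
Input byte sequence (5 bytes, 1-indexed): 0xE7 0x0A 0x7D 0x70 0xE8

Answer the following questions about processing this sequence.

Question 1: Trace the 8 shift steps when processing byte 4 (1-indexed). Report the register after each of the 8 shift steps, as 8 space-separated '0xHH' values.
After byte 1 (0xE7): reg=0xE4
After byte 2 (0x0A): reg=0x84
After byte 3 (0x7D): reg=0xE1
Register before byte 4: 0xE1
After XOR with byte 0x70: 0x91

Answer: 0x25 0x4A 0x94 0x2F 0x5E 0xBC 0x7F 0xFE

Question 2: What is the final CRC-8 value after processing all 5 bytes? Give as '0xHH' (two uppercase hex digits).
Answer: 0x62

Derivation:
After byte 1 (0xE7): reg=0xE4
After byte 2 (0x0A): reg=0x84
After byte 3 (0x7D): reg=0xE1
After byte 4 (0x70): reg=0xFE
After byte 5 (0xE8): reg=0x62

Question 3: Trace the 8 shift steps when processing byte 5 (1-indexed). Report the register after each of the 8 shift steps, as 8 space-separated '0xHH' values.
After byte 1 (0xE7): reg=0xE4
After byte 2 (0x0A): reg=0x84
After byte 3 (0x7D): reg=0xE1
After byte 4 (0x70): reg=0xFE
Register before byte 5: 0xFE
After XOR with byte 0xE8: 0x16

Answer: 0x2C 0x58 0xB0 0x67 0xCE 0x9B 0x31 0x62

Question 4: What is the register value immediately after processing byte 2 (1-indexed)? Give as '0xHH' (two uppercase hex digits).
After byte 1 (0xE7): reg=0xE4
After byte 2 (0x0A): reg=0x84

Answer: 0x84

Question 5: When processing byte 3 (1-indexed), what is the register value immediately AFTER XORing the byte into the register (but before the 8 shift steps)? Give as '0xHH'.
Register before byte 3: 0x84
Byte 3: 0x7D
0x84 XOR 0x7D = 0xF9

Answer: 0xF9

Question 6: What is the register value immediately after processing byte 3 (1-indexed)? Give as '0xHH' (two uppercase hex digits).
Answer: 0xE1

Derivation:
After byte 1 (0xE7): reg=0xE4
After byte 2 (0x0A): reg=0x84
After byte 3 (0x7D): reg=0xE1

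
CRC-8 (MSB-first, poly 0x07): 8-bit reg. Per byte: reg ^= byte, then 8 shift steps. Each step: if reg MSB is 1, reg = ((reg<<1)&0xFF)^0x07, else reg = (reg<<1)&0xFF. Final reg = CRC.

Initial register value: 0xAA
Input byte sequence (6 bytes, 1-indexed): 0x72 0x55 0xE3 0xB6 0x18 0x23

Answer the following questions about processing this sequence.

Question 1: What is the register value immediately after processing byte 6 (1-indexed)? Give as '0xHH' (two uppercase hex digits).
After byte 1 (0x72): reg=0x06
After byte 2 (0x55): reg=0xBE
After byte 3 (0xE3): reg=0x94
After byte 4 (0xB6): reg=0xEE
After byte 5 (0x18): reg=0xCC
After byte 6 (0x23): reg=0x83

Answer: 0x83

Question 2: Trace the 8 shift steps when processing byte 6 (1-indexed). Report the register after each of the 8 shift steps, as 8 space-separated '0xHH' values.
Answer: 0xD9 0xB5 0x6D 0xDA 0xB3 0x61 0xC2 0x83

Derivation:
After byte 1 (0x72): reg=0x06
After byte 2 (0x55): reg=0xBE
After byte 3 (0xE3): reg=0x94
After byte 4 (0xB6): reg=0xEE
After byte 5 (0x18): reg=0xCC
Register before byte 6: 0xCC
After XOR with byte 0x23: 0xEF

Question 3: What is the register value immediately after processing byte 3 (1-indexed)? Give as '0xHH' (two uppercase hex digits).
After byte 1 (0x72): reg=0x06
After byte 2 (0x55): reg=0xBE
After byte 3 (0xE3): reg=0x94

Answer: 0x94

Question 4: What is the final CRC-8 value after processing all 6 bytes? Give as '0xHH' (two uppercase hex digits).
Answer: 0x83

Derivation:
After byte 1 (0x72): reg=0x06
After byte 2 (0x55): reg=0xBE
After byte 3 (0xE3): reg=0x94
After byte 4 (0xB6): reg=0xEE
After byte 5 (0x18): reg=0xCC
After byte 6 (0x23): reg=0x83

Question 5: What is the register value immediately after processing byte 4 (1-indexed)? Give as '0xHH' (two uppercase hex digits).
After byte 1 (0x72): reg=0x06
After byte 2 (0x55): reg=0xBE
After byte 3 (0xE3): reg=0x94
After byte 4 (0xB6): reg=0xEE

Answer: 0xEE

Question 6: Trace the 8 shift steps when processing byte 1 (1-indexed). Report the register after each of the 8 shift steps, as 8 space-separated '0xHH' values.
Answer: 0xB7 0x69 0xD2 0xA3 0x41 0x82 0x03 0x06

Derivation:
Register before byte 1: 0xAA
After XOR with byte 0x72: 0xD8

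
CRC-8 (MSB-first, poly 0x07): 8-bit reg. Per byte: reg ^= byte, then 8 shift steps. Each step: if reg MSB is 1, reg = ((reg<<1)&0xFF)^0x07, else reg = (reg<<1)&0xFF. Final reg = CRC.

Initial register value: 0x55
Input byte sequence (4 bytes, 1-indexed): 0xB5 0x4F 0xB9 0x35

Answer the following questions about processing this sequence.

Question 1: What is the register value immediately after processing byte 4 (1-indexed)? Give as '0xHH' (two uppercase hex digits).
After byte 1 (0xB5): reg=0xAE
After byte 2 (0x4F): reg=0xA9
After byte 3 (0xB9): reg=0x70
After byte 4 (0x35): reg=0xDC

Answer: 0xDC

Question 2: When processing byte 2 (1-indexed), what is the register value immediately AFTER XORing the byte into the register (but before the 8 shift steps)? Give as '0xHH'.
Register before byte 2: 0xAE
Byte 2: 0x4F
0xAE XOR 0x4F = 0xE1

Answer: 0xE1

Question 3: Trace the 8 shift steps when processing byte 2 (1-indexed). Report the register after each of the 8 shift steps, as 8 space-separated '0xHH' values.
After byte 1 (0xB5): reg=0xAE
Register before byte 2: 0xAE
After XOR with byte 0x4F: 0xE1

Answer: 0xC5 0x8D 0x1D 0x3A 0x74 0xE8 0xD7 0xA9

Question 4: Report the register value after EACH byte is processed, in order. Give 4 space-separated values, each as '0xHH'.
0xAE 0xA9 0x70 0xDC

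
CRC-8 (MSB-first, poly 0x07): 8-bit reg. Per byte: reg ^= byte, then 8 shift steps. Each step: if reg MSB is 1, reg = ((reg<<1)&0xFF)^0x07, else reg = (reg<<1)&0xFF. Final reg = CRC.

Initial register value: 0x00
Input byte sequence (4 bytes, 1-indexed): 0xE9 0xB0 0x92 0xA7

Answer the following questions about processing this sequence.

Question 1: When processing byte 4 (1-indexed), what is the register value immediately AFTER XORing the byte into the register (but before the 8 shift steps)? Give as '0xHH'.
Answer: 0xEB

Derivation:
Register before byte 4: 0x4C
Byte 4: 0xA7
0x4C XOR 0xA7 = 0xEB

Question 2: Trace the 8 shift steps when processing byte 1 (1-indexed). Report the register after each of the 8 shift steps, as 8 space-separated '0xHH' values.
Answer: 0xD5 0xAD 0x5D 0xBA 0x73 0xE6 0xCB 0x91

Derivation:
Register before byte 1: 0x00
After XOR with byte 0xE9: 0xE9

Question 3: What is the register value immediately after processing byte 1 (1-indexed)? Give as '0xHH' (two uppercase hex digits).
After byte 1 (0xE9): reg=0x91

Answer: 0x91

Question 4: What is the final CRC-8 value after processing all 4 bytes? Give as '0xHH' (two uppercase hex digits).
After byte 1 (0xE9): reg=0x91
After byte 2 (0xB0): reg=0xE7
After byte 3 (0x92): reg=0x4C
After byte 4 (0xA7): reg=0x9F

Answer: 0x9F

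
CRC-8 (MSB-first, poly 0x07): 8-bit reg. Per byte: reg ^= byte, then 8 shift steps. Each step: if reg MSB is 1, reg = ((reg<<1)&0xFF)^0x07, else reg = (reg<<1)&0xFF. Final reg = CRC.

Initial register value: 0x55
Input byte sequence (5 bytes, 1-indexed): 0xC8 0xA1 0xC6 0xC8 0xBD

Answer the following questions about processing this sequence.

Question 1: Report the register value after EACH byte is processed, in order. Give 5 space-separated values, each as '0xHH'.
0xDA 0x66 0x69 0x6E 0x37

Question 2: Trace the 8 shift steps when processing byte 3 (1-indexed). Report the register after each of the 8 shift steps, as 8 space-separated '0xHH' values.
Answer: 0x47 0x8E 0x1B 0x36 0x6C 0xD8 0xB7 0x69

Derivation:
After byte 1 (0xC8): reg=0xDA
After byte 2 (0xA1): reg=0x66
Register before byte 3: 0x66
After XOR with byte 0xC6: 0xA0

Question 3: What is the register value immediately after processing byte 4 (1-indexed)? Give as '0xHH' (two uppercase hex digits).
Answer: 0x6E

Derivation:
After byte 1 (0xC8): reg=0xDA
After byte 2 (0xA1): reg=0x66
After byte 3 (0xC6): reg=0x69
After byte 4 (0xC8): reg=0x6E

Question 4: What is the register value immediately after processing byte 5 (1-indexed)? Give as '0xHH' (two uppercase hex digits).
Answer: 0x37

Derivation:
After byte 1 (0xC8): reg=0xDA
After byte 2 (0xA1): reg=0x66
After byte 3 (0xC6): reg=0x69
After byte 4 (0xC8): reg=0x6E
After byte 5 (0xBD): reg=0x37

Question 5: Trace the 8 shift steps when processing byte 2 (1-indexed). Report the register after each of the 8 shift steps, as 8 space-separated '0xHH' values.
Answer: 0xF6 0xEB 0xD1 0xA5 0x4D 0x9A 0x33 0x66

Derivation:
After byte 1 (0xC8): reg=0xDA
Register before byte 2: 0xDA
After XOR with byte 0xA1: 0x7B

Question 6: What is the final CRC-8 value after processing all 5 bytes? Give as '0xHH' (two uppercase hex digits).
Answer: 0x37

Derivation:
After byte 1 (0xC8): reg=0xDA
After byte 2 (0xA1): reg=0x66
After byte 3 (0xC6): reg=0x69
After byte 4 (0xC8): reg=0x6E
After byte 5 (0xBD): reg=0x37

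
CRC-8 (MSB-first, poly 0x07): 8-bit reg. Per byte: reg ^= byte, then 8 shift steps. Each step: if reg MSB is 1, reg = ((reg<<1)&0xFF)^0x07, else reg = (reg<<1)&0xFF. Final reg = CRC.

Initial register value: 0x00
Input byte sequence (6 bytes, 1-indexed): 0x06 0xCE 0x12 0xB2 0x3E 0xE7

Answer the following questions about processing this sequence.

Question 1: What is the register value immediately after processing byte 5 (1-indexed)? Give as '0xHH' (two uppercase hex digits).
Answer: 0x8E

Derivation:
After byte 1 (0x06): reg=0x12
After byte 2 (0xCE): reg=0x1A
After byte 3 (0x12): reg=0x38
After byte 4 (0xB2): reg=0xBF
After byte 5 (0x3E): reg=0x8E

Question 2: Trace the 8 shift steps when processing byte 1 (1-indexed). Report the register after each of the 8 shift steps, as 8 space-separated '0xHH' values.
Answer: 0x0C 0x18 0x30 0x60 0xC0 0x87 0x09 0x12

Derivation:
Register before byte 1: 0x00
After XOR with byte 0x06: 0x06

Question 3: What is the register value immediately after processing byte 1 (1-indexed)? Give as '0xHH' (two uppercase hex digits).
Answer: 0x12

Derivation:
After byte 1 (0x06): reg=0x12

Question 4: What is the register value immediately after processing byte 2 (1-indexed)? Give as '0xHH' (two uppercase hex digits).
Answer: 0x1A

Derivation:
After byte 1 (0x06): reg=0x12
After byte 2 (0xCE): reg=0x1A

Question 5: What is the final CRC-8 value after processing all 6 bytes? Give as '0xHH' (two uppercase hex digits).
After byte 1 (0x06): reg=0x12
After byte 2 (0xCE): reg=0x1A
After byte 3 (0x12): reg=0x38
After byte 4 (0xB2): reg=0xBF
After byte 5 (0x3E): reg=0x8E
After byte 6 (0xE7): reg=0x18

Answer: 0x18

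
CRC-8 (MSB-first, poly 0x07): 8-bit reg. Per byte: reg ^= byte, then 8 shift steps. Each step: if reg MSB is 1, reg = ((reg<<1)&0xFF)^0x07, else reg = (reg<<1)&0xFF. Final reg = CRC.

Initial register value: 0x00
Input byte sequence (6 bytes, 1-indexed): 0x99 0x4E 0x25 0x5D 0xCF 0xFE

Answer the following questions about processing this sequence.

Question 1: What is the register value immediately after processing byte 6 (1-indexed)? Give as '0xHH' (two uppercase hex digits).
Answer: 0x61

Derivation:
After byte 1 (0x99): reg=0xC6
After byte 2 (0x4E): reg=0xB1
After byte 3 (0x25): reg=0xE5
After byte 4 (0x5D): reg=0x21
After byte 5 (0xCF): reg=0x84
After byte 6 (0xFE): reg=0x61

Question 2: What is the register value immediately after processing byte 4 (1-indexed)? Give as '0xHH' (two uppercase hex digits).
Answer: 0x21

Derivation:
After byte 1 (0x99): reg=0xC6
After byte 2 (0x4E): reg=0xB1
After byte 3 (0x25): reg=0xE5
After byte 4 (0x5D): reg=0x21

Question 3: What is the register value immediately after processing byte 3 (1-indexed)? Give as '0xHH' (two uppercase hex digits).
Answer: 0xE5

Derivation:
After byte 1 (0x99): reg=0xC6
After byte 2 (0x4E): reg=0xB1
After byte 3 (0x25): reg=0xE5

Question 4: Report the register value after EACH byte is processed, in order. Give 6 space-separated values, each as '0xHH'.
0xC6 0xB1 0xE5 0x21 0x84 0x61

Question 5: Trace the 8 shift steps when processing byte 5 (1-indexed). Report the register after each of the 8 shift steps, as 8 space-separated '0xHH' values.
After byte 1 (0x99): reg=0xC6
After byte 2 (0x4E): reg=0xB1
After byte 3 (0x25): reg=0xE5
After byte 4 (0x5D): reg=0x21
Register before byte 5: 0x21
After XOR with byte 0xCF: 0xEE

Answer: 0xDB 0xB1 0x65 0xCA 0x93 0x21 0x42 0x84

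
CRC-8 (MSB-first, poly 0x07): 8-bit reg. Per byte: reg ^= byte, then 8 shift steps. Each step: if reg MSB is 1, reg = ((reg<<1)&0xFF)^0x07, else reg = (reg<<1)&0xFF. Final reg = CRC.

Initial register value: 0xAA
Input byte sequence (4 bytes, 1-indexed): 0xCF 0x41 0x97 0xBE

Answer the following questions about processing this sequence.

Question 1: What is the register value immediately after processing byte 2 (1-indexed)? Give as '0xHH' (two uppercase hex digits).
After byte 1 (0xCF): reg=0x3C
After byte 2 (0x41): reg=0x74

Answer: 0x74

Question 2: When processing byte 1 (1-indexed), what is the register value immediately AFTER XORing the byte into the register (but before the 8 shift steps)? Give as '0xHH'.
Answer: 0x65

Derivation:
Register before byte 1: 0xAA
Byte 1: 0xCF
0xAA XOR 0xCF = 0x65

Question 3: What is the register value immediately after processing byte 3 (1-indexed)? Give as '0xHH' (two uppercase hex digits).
After byte 1 (0xCF): reg=0x3C
After byte 2 (0x41): reg=0x74
After byte 3 (0x97): reg=0xA7

Answer: 0xA7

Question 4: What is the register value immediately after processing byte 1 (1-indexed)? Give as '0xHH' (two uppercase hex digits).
Answer: 0x3C

Derivation:
After byte 1 (0xCF): reg=0x3C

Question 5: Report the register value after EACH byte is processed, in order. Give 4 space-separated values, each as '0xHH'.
0x3C 0x74 0xA7 0x4F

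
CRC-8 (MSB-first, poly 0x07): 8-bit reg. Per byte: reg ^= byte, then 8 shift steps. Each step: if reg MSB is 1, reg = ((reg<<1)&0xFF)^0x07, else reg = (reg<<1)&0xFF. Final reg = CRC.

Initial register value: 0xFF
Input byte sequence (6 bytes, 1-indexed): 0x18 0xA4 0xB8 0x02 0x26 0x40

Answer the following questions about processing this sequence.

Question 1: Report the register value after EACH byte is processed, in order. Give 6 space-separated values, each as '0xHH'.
0xBB 0x5D 0xB5 0x0C 0xD6 0xEB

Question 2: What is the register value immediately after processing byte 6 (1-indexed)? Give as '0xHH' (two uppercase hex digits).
After byte 1 (0x18): reg=0xBB
After byte 2 (0xA4): reg=0x5D
After byte 3 (0xB8): reg=0xB5
After byte 4 (0x02): reg=0x0C
After byte 5 (0x26): reg=0xD6
After byte 6 (0x40): reg=0xEB

Answer: 0xEB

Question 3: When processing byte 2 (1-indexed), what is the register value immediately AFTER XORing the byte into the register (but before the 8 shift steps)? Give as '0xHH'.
Register before byte 2: 0xBB
Byte 2: 0xA4
0xBB XOR 0xA4 = 0x1F

Answer: 0x1F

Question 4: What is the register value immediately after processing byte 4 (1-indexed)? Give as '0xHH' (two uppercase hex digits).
After byte 1 (0x18): reg=0xBB
After byte 2 (0xA4): reg=0x5D
After byte 3 (0xB8): reg=0xB5
After byte 4 (0x02): reg=0x0C

Answer: 0x0C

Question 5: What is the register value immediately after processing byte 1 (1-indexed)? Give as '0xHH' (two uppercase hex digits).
Answer: 0xBB

Derivation:
After byte 1 (0x18): reg=0xBB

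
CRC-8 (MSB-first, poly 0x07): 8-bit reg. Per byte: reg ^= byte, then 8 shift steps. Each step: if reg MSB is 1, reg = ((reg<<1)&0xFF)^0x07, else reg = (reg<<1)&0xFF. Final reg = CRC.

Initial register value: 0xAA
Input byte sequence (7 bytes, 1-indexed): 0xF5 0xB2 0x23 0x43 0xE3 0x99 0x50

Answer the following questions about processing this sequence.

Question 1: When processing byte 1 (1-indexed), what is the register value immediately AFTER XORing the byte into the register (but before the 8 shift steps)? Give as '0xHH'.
Register before byte 1: 0xAA
Byte 1: 0xF5
0xAA XOR 0xF5 = 0x5F

Answer: 0x5F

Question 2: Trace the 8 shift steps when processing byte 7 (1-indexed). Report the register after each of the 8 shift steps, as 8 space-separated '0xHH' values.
After byte 1 (0xF5): reg=0x9A
After byte 2 (0xB2): reg=0xD8
After byte 3 (0x23): reg=0xEF
After byte 4 (0x43): reg=0x4D
After byte 5 (0xE3): reg=0x43
After byte 6 (0x99): reg=0x08
Register before byte 7: 0x08
After XOR with byte 0x50: 0x58

Answer: 0xB0 0x67 0xCE 0x9B 0x31 0x62 0xC4 0x8F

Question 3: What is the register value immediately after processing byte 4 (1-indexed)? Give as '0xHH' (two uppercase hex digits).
Answer: 0x4D

Derivation:
After byte 1 (0xF5): reg=0x9A
After byte 2 (0xB2): reg=0xD8
After byte 3 (0x23): reg=0xEF
After byte 4 (0x43): reg=0x4D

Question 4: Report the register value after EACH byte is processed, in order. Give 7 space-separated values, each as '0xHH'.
0x9A 0xD8 0xEF 0x4D 0x43 0x08 0x8F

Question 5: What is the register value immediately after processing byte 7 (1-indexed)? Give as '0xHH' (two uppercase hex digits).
After byte 1 (0xF5): reg=0x9A
After byte 2 (0xB2): reg=0xD8
After byte 3 (0x23): reg=0xEF
After byte 4 (0x43): reg=0x4D
After byte 5 (0xE3): reg=0x43
After byte 6 (0x99): reg=0x08
After byte 7 (0x50): reg=0x8F

Answer: 0x8F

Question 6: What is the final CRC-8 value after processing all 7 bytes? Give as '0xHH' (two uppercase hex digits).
Answer: 0x8F

Derivation:
After byte 1 (0xF5): reg=0x9A
After byte 2 (0xB2): reg=0xD8
After byte 3 (0x23): reg=0xEF
After byte 4 (0x43): reg=0x4D
After byte 5 (0xE3): reg=0x43
After byte 6 (0x99): reg=0x08
After byte 7 (0x50): reg=0x8F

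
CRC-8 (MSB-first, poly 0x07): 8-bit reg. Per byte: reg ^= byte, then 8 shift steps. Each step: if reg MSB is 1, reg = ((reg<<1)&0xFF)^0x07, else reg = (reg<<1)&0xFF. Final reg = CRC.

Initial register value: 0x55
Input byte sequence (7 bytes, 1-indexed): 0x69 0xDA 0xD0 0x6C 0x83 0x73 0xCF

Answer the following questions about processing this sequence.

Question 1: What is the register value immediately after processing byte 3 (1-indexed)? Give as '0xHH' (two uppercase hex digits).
Answer: 0x1D

Derivation:
After byte 1 (0x69): reg=0xB4
After byte 2 (0xDA): reg=0x0D
After byte 3 (0xD0): reg=0x1D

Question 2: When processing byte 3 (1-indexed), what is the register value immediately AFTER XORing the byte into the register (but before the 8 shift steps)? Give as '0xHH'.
Register before byte 3: 0x0D
Byte 3: 0xD0
0x0D XOR 0xD0 = 0xDD

Answer: 0xDD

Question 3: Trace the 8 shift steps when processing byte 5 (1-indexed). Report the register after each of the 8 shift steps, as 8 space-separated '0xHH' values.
Answer: 0xA1 0x45 0x8A 0x13 0x26 0x4C 0x98 0x37

Derivation:
After byte 1 (0x69): reg=0xB4
After byte 2 (0xDA): reg=0x0D
After byte 3 (0xD0): reg=0x1D
After byte 4 (0x6C): reg=0x50
Register before byte 5: 0x50
After XOR with byte 0x83: 0xD3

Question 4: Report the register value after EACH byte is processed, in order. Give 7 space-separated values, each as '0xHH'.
0xB4 0x0D 0x1D 0x50 0x37 0xDB 0x6C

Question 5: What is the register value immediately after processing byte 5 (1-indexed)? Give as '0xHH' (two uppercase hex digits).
Answer: 0x37

Derivation:
After byte 1 (0x69): reg=0xB4
After byte 2 (0xDA): reg=0x0D
After byte 3 (0xD0): reg=0x1D
After byte 4 (0x6C): reg=0x50
After byte 5 (0x83): reg=0x37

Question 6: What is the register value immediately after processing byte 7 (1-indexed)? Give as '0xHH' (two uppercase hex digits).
Answer: 0x6C

Derivation:
After byte 1 (0x69): reg=0xB4
After byte 2 (0xDA): reg=0x0D
After byte 3 (0xD0): reg=0x1D
After byte 4 (0x6C): reg=0x50
After byte 5 (0x83): reg=0x37
After byte 6 (0x73): reg=0xDB
After byte 7 (0xCF): reg=0x6C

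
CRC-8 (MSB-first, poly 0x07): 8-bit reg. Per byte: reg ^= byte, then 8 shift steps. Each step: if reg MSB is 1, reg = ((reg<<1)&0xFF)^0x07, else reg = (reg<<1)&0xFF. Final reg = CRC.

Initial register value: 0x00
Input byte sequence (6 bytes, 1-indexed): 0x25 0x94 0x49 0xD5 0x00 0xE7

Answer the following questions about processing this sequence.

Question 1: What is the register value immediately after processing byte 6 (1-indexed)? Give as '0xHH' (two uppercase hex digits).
After byte 1 (0x25): reg=0xFB
After byte 2 (0x94): reg=0x0A
After byte 3 (0x49): reg=0xCE
After byte 4 (0xD5): reg=0x41
After byte 5 (0x00): reg=0xC0
After byte 6 (0xE7): reg=0xF5

Answer: 0xF5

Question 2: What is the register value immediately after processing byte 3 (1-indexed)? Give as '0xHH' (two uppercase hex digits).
After byte 1 (0x25): reg=0xFB
After byte 2 (0x94): reg=0x0A
After byte 3 (0x49): reg=0xCE

Answer: 0xCE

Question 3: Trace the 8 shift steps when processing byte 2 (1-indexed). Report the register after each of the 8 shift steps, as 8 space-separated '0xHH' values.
After byte 1 (0x25): reg=0xFB
Register before byte 2: 0xFB
After XOR with byte 0x94: 0x6F

Answer: 0xDE 0xBB 0x71 0xE2 0xC3 0x81 0x05 0x0A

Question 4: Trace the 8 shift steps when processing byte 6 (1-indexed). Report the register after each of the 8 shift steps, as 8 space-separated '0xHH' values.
After byte 1 (0x25): reg=0xFB
After byte 2 (0x94): reg=0x0A
After byte 3 (0x49): reg=0xCE
After byte 4 (0xD5): reg=0x41
After byte 5 (0x00): reg=0xC0
Register before byte 6: 0xC0
After XOR with byte 0xE7: 0x27

Answer: 0x4E 0x9C 0x3F 0x7E 0xFC 0xFF 0xF9 0xF5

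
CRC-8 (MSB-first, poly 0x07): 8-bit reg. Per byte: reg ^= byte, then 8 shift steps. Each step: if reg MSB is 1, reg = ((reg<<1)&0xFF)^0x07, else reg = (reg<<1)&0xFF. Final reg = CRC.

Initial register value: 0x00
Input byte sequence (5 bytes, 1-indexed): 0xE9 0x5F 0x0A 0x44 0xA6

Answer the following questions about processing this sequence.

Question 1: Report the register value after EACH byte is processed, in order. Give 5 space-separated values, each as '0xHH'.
0x91 0x64 0x0D 0xF8 0x9D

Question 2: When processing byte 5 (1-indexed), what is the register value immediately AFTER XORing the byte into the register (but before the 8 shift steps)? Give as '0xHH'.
Register before byte 5: 0xF8
Byte 5: 0xA6
0xF8 XOR 0xA6 = 0x5E

Answer: 0x5E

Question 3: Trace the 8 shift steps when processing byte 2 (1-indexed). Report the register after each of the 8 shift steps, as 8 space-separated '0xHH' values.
After byte 1 (0xE9): reg=0x91
Register before byte 2: 0x91
After XOR with byte 0x5F: 0xCE

Answer: 0x9B 0x31 0x62 0xC4 0x8F 0x19 0x32 0x64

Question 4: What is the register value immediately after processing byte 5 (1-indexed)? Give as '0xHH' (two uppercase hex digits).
Answer: 0x9D

Derivation:
After byte 1 (0xE9): reg=0x91
After byte 2 (0x5F): reg=0x64
After byte 3 (0x0A): reg=0x0D
After byte 4 (0x44): reg=0xF8
After byte 5 (0xA6): reg=0x9D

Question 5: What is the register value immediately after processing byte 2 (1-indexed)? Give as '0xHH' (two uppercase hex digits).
After byte 1 (0xE9): reg=0x91
After byte 2 (0x5F): reg=0x64

Answer: 0x64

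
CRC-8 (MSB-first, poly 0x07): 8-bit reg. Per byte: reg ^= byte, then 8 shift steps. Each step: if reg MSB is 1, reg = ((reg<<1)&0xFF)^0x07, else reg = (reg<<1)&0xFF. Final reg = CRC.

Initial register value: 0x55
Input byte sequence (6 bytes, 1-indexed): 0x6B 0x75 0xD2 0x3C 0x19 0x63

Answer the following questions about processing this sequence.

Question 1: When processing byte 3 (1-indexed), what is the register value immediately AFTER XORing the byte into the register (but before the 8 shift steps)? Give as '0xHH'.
Register before byte 3: 0x63
Byte 3: 0xD2
0x63 XOR 0xD2 = 0xB1

Answer: 0xB1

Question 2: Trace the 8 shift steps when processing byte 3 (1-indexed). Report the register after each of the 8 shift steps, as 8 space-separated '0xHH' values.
After byte 1 (0x6B): reg=0xBA
After byte 2 (0x75): reg=0x63
Register before byte 3: 0x63
After XOR with byte 0xD2: 0xB1

Answer: 0x65 0xCA 0x93 0x21 0x42 0x84 0x0F 0x1E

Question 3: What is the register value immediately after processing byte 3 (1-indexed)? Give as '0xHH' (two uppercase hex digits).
Answer: 0x1E

Derivation:
After byte 1 (0x6B): reg=0xBA
After byte 2 (0x75): reg=0x63
After byte 3 (0xD2): reg=0x1E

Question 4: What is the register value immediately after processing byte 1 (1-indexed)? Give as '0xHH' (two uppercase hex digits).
Answer: 0xBA

Derivation:
After byte 1 (0x6B): reg=0xBA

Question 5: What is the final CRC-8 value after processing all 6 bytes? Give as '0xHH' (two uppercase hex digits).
Answer: 0x51

Derivation:
After byte 1 (0x6B): reg=0xBA
After byte 2 (0x75): reg=0x63
After byte 3 (0xD2): reg=0x1E
After byte 4 (0x3C): reg=0xEE
After byte 5 (0x19): reg=0xCB
After byte 6 (0x63): reg=0x51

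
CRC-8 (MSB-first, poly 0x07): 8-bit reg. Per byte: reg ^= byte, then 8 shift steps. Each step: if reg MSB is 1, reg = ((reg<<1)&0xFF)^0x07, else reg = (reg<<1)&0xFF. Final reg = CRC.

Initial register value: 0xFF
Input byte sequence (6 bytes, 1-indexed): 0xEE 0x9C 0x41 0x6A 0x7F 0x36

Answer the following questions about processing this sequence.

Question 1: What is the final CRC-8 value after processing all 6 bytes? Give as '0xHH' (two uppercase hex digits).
After byte 1 (0xEE): reg=0x77
After byte 2 (0x9C): reg=0x9F
After byte 3 (0x41): reg=0x14
After byte 4 (0x6A): reg=0x7D
After byte 5 (0x7F): reg=0x0E
After byte 6 (0x36): reg=0xA8

Answer: 0xA8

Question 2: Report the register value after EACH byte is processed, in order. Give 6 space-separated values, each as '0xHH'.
0x77 0x9F 0x14 0x7D 0x0E 0xA8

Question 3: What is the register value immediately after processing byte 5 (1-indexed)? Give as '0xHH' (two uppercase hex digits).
Answer: 0x0E

Derivation:
After byte 1 (0xEE): reg=0x77
After byte 2 (0x9C): reg=0x9F
After byte 3 (0x41): reg=0x14
After byte 4 (0x6A): reg=0x7D
After byte 5 (0x7F): reg=0x0E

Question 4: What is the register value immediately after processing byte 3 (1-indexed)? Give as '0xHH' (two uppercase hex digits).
Answer: 0x14

Derivation:
After byte 1 (0xEE): reg=0x77
After byte 2 (0x9C): reg=0x9F
After byte 3 (0x41): reg=0x14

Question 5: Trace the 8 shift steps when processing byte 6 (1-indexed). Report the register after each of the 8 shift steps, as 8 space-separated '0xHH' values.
After byte 1 (0xEE): reg=0x77
After byte 2 (0x9C): reg=0x9F
After byte 3 (0x41): reg=0x14
After byte 4 (0x6A): reg=0x7D
After byte 5 (0x7F): reg=0x0E
Register before byte 6: 0x0E
After XOR with byte 0x36: 0x38

Answer: 0x70 0xE0 0xC7 0x89 0x15 0x2A 0x54 0xA8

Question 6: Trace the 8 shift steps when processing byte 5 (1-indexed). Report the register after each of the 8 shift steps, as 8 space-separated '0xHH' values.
Answer: 0x04 0x08 0x10 0x20 0x40 0x80 0x07 0x0E

Derivation:
After byte 1 (0xEE): reg=0x77
After byte 2 (0x9C): reg=0x9F
After byte 3 (0x41): reg=0x14
After byte 4 (0x6A): reg=0x7D
Register before byte 5: 0x7D
After XOR with byte 0x7F: 0x02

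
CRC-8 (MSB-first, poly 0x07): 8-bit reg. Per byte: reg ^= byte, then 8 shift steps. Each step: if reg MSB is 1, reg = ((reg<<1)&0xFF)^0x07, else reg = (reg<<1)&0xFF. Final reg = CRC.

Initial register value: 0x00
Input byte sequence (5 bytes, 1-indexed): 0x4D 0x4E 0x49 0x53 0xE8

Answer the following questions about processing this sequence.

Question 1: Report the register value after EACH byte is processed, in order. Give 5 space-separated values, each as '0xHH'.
0xE4 0x5F 0x62 0x97 0x7A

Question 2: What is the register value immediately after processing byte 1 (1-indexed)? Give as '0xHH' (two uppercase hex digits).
Answer: 0xE4

Derivation:
After byte 1 (0x4D): reg=0xE4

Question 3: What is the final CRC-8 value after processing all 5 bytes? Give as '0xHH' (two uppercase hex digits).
After byte 1 (0x4D): reg=0xE4
After byte 2 (0x4E): reg=0x5F
After byte 3 (0x49): reg=0x62
After byte 4 (0x53): reg=0x97
After byte 5 (0xE8): reg=0x7A

Answer: 0x7A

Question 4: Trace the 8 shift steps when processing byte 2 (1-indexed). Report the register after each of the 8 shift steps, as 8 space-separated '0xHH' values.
Answer: 0x53 0xA6 0x4B 0x96 0x2B 0x56 0xAC 0x5F

Derivation:
After byte 1 (0x4D): reg=0xE4
Register before byte 2: 0xE4
After XOR with byte 0x4E: 0xAA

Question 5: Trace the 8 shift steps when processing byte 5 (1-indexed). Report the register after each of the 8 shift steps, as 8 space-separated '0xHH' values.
After byte 1 (0x4D): reg=0xE4
After byte 2 (0x4E): reg=0x5F
After byte 3 (0x49): reg=0x62
After byte 4 (0x53): reg=0x97
Register before byte 5: 0x97
After XOR with byte 0xE8: 0x7F

Answer: 0xFE 0xFB 0xF1 0xE5 0xCD 0x9D 0x3D 0x7A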